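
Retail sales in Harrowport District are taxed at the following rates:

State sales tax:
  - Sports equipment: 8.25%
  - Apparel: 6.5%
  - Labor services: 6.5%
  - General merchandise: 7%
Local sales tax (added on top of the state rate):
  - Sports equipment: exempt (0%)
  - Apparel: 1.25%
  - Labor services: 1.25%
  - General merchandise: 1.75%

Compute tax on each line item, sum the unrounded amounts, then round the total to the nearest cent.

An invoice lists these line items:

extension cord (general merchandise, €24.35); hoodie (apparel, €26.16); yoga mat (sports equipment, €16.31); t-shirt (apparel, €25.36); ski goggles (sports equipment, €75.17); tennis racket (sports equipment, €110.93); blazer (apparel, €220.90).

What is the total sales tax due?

€39.94

Extension cord €24.35: general merchandise → 7% + 1.75% local = 8.75% → €2.130625
Hoodie €26.16: apparel → 6.5% + 1.25% local = 7.75% → €2.0274
Yoga mat €16.31: sports equipment → 8.25% + 0% local = 8.25% → €1.345575
T-shirt €25.36: apparel → 6.5% + 1.25% local = 7.75% → €1.9654
Ski goggles €75.17: sports equipment → 8.25% + 0% local = 8.25% → €6.201525
Tennis racket €110.93: sports equipment → 8.25% + 0% local = 8.25% → €9.151725
Blazer €220.90: apparel → 6.5% + 1.25% local = 7.75% → €17.11975
Unrounded tax sum = €39.942 → €39.94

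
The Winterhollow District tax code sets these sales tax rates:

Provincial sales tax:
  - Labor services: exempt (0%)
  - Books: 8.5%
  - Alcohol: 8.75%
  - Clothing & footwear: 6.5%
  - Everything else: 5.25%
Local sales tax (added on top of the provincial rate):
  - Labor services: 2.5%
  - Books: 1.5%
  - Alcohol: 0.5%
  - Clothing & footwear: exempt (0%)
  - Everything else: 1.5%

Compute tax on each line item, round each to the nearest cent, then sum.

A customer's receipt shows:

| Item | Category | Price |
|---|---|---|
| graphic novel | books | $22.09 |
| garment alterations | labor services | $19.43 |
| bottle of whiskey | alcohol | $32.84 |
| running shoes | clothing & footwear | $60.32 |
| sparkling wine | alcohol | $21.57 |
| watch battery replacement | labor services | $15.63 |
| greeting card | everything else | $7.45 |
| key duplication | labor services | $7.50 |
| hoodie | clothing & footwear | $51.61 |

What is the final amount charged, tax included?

$254.53

Graphic novel $22.09: books → 8.5% + 1.5% local = 10% → $2.21
Garment alterations $19.43: labor services → 0% + 2.5% local = 2.5% → $0.49
Bottle of whiskey $32.84: alcohol → 8.75% + 0.5% local = 9.25% → $3.04
Running shoes $60.32: clothing & footwear → 6.5% + 0% local = 6.5% → $3.92
Sparkling wine $21.57: alcohol → 8.75% + 0.5% local = 9.25% → $2.00
Watch battery replacement $15.63: labor services → 0% + 2.5% local = 2.5% → $0.39
Greeting card $7.45: everything else → 5.25% + 1.5% local = 6.75% → $0.50
Key duplication $7.50: labor services → 0% + 2.5% local = 2.5% → $0.19
Hoodie $51.61: clothing & footwear → 6.5% + 0% local = 6.5% → $3.35
Subtotal = $238.44; tax = $16.09; total due = $254.53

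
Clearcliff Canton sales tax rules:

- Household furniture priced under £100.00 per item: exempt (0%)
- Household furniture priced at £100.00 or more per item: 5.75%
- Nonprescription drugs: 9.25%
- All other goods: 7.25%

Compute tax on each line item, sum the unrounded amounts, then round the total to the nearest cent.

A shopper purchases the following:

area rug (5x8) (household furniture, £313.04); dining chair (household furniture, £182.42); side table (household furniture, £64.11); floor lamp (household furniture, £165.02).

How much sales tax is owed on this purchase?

£37.98

Area rug (5x8) £313.04: household furniture, £100.00 or more → 5.75% → £17.9998
Dining chair £182.42: household furniture, £100.00 or more → 5.75% → £10.48915
Side table £64.11: household furniture, under £100.00 → 0% → £0.00
Floor lamp £165.02: household furniture, £100.00 or more → 5.75% → £9.48865
Unrounded tax sum = £37.9776 → £37.98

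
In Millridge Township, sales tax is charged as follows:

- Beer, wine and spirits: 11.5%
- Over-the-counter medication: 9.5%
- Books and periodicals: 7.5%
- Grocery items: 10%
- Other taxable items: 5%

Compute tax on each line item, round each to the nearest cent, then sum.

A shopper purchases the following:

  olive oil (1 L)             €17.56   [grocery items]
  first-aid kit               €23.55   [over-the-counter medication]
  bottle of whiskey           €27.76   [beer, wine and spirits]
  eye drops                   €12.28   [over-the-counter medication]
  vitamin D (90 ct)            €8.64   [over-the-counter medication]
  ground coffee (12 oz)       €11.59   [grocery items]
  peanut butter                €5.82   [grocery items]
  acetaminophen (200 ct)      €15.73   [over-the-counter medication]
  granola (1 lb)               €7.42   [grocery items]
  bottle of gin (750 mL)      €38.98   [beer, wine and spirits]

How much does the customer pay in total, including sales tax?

Olive oil (1 L) €17.56: grocery items → 10% → €1.76
First-aid kit €23.55: over-the-counter medication → 9.5% → €2.24
Bottle of whiskey €27.76: beer, wine and spirits → 11.5% → €3.19
Eye drops €12.28: over-the-counter medication → 9.5% → €1.17
Vitamin D (90 ct) €8.64: over-the-counter medication → 9.5% → €0.82
Ground coffee (12 oz) €11.59: grocery items → 10% → €1.16
Peanut butter €5.82: grocery items → 10% → €0.58
Acetaminophen (200 ct) €15.73: over-the-counter medication → 9.5% → €1.49
Granola (1 lb) €7.42: grocery items → 10% → €0.74
Bottle of gin (750 mL) €38.98: beer, wine and spirits → 11.5% → €4.48
Subtotal = €169.33; tax = €17.63; total due = €186.96

€186.96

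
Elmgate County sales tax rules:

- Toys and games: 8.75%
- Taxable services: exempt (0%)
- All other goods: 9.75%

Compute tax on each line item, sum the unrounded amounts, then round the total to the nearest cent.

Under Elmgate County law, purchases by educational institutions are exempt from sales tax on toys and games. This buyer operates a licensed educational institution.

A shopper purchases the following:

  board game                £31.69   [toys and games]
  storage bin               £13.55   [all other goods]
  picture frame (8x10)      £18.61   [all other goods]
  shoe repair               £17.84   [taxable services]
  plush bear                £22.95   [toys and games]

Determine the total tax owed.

£3.14

Board game £31.69: toys and games, buyer-exempt → 0% → £0.00
Storage bin £13.55: all other goods → 9.75% → £1.321125
Picture frame (8x10) £18.61: all other goods → 9.75% → £1.814475
Shoe repair £17.84: taxable services → 0% → £0.00
Plush bear £22.95: toys and games, buyer-exempt → 0% → £0.00
Unrounded tax sum = £3.1356 → £3.14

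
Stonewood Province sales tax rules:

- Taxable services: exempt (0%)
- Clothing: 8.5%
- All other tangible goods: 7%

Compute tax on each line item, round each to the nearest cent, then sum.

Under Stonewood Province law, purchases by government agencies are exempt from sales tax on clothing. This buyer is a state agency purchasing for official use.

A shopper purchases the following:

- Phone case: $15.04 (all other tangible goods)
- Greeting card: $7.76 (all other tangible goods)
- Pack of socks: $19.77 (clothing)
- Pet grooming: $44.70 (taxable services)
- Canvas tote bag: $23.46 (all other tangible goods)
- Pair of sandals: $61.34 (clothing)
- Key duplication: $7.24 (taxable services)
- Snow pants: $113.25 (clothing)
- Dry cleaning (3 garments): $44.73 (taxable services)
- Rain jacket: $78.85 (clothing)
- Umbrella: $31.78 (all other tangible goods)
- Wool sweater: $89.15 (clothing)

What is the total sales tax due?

Phone case $15.04: all other tangible goods → 7% → $1.05
Greeting card $7.76: all other tangible goods → 7% → $0.54
Pack of socks $19.77: clothing, buyer-exempt → 0% → $0.00
Pet grooming $44.70: taxable services → 0% → $0.00
Canvas tote bag $23.46: all other tangible goods → 7% → $1.64
Pair of sandals $61.34: clothing, buyer-exempt → 0% → $0.00
Key duplication $7.24: taxable services → 0% → $0.00
Snow pants $113.25: clothing, buyer-exempt → 0% → $0.00
Dry cleaning (3 garments) $44.73: taxable services → 0% → $0.00
Rain jacket $78.85: clothing, buyer-exempt → 0% → $0.00
Umbrella $31.78: all other tangible goods → 7% → $2.22
Wool sweater $89.15: clothing, buyer-exempt → 0% → $0.00
Total tax = $1.05 + $0.54 + $1.64 + $2.22 = $5.45

$5.45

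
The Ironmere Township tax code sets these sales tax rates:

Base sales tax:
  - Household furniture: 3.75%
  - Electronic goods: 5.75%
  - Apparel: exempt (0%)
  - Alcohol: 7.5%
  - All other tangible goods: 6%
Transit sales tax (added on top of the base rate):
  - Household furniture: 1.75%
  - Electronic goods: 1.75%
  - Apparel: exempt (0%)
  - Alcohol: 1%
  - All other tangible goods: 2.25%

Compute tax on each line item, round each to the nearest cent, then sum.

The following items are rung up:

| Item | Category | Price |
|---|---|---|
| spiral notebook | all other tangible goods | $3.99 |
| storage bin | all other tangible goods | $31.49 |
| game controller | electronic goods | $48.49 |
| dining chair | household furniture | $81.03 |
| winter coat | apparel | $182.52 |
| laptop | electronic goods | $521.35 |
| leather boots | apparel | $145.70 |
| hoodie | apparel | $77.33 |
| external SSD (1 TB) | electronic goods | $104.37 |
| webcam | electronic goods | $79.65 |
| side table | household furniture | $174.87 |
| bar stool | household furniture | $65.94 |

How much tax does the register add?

Spiral notebook $3.99: all other tangible goods → 6% + 2.25% transit = 8.25% → $0.33
Storage bin $31.49: all other tangible goods → 6% + 2.25% transit = 8.25% → $2.60
Game controller $48.49: electronic goods → 5.75% + 1.75% transit = 7.5% → $3.64
Dining chair $81.03: household furniture → 3.75% + 1.75% transit = 5.5% → $4.46
Winter coat $182.52: apparel → 0% + 0% transit = 0% → $0.00
Laptop $521.35: electronic goods → 5.75% + 1.75% transit = 7.5% → $39.10
Leather boots $145.70: apparel → 0% + 0% transit = 0% → $0.00
Hoodie $77.33: apparel → 0% + 0% transit = 0% → $0.00
External SSD (1 TB) $104.37: electronic goods → 5.75% + 1.75% transit = 7.5% → $7.83
Webcam $79.65: electronic goods → 5.75% + 1.75% transit = 7.5% → $5.97
Side table $174.87: household furniture → 3.75% + 1.75% transit = 5.5% → $9.62
Bar stool $65.94: household furniture → 3.75% + 1.75% transit = 5.5% → $3.63
Total tax = $0.33 + $2.60 + $3.64 + $4.46 + $39.10 + $7.83 + $5.97 + $9.62 + $3.63 = $77.18

$77.18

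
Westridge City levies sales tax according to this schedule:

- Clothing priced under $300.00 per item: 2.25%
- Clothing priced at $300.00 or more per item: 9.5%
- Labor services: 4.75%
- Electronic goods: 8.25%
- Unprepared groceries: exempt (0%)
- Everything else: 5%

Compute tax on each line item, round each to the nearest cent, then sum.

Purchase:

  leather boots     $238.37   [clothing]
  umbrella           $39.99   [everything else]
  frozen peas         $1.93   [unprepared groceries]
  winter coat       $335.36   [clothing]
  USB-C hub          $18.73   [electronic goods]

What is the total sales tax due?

$40.77

Leather boots $238.37: clothing, under $300.00 → 2.25% → $5.36
Umbrella $39.99: everything else → 5% → $2.00
Frozen peas $1.93: unprepared groceries → 0% → $0.00
Winter coat $335.36: clothing, $300.00 or more → 9.5% → $31.86
USB-C hub $18.73: electronic goods → 8.25% → $1.55
Total tax = $5.36 + $2.00 + $31.86 + $1.55 = $40.77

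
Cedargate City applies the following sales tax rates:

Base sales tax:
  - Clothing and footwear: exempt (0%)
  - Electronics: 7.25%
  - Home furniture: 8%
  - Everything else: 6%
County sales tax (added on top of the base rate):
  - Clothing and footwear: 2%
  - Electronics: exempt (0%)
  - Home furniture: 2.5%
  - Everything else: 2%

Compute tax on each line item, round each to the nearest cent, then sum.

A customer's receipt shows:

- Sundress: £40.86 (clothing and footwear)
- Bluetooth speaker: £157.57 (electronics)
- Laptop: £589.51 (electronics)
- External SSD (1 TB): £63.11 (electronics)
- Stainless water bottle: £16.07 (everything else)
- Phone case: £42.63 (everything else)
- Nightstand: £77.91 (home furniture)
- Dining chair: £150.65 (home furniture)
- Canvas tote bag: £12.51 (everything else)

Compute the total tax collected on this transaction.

£89.26

Sundress £40.86: clothing and footwear → 0% + 2% county = 2% → £0.82
Bluetooth speaker £157.57: electronics → 7.25% + 0% county = 7.25% → £11.42
Laptop £589.51: electronics → 7.25% + 0% county = 7.25% → £42.74
External SSD (1 TB) £63.11: electronics → 7.25% + 0% county = 7.25% → £4.58
Stainless water bottle £16.07: everything else → 6% + 2% county = 8% → £1.29
Phone case £42.63: everything else → 6% + 2% county = 8% → £3.41
Nightstand £77.91: home furniture → 8% + 2.5% county = 10.5% → £8.18
Dining chair £150.65: home furniture → 8% + 2.5% county = 10.5% → £15.82
Canvas tote bag £12.51: everything else → 6% + 2% county = 8% → £1.00
Total tax = £0.82 + £11.42 + £42.74 + £4.58 + £1.29 + £3.41 + £8.18 + £15.82 + £1.00 = £89.26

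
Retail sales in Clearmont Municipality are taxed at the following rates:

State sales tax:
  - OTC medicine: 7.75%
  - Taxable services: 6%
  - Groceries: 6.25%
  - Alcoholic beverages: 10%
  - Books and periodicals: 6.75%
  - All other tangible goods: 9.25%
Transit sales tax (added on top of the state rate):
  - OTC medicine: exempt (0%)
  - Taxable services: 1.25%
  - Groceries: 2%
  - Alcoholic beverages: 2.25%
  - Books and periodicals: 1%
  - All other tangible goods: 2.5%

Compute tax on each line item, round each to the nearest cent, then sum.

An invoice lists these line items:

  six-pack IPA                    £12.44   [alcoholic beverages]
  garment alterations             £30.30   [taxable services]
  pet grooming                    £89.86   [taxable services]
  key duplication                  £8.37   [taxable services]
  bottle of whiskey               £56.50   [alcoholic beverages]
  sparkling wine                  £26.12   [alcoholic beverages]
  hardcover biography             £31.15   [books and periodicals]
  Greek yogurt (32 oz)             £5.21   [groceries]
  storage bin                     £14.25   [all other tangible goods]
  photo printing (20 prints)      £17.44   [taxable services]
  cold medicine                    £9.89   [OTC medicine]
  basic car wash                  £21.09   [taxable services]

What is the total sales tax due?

Six-pack IPA £12.44: alcoholic beverages → 10% + 2.25% transit = 12.25% → £1.52
Garment alterations £30.30: taxable services → 6% + 1.25% transit = 7.25% → £2.20
Pet grooming £89.86: taxable services → 6% + 1.25% transit = 7.25% → £6.51
Key duplication £8.37: taxable services → 6% + 1.25% transit = 7.25% → £0.61
Bottle of whiskey £56.50: alcoholic beverages → 10% + 2.25% transit = 12.25% → £6.92
Sparkling wine £26.12: alcoholic beverages → 10% + 2.25% transit = 12.25% → £3.20
Hardcover biography £31.15: books and periodicals → 6.75% + 1% transit = 7.75% → £2.41
Greek yogurt (32 oz) £5.21: groceries → 6.25% + 2% transit = 8.25% → £0.43
Storage bin £14.25: all other tangible goods → 9.25% + 2.5% transit = 11.75% → £1.67
Photo printing (20 prints) £17.44: taxable services → 6% + 1.25% transit = 7.25% → £1.26
Cold medicine £9.89: OTC medicine → 7.75% + 0% transit = 7.75% → £0.77
Basic car wash £21.09: taxable services → 6% + 1.25% transit = 7.25% → £1.53
Total tax = £1.52 + £2.20 + £6.51 + £0.61 + £6.92 + £3.20 + £2.41 + £0.43 + £1.67 + £1.26 + £0.77 + £1.53 = £29.03

£29.03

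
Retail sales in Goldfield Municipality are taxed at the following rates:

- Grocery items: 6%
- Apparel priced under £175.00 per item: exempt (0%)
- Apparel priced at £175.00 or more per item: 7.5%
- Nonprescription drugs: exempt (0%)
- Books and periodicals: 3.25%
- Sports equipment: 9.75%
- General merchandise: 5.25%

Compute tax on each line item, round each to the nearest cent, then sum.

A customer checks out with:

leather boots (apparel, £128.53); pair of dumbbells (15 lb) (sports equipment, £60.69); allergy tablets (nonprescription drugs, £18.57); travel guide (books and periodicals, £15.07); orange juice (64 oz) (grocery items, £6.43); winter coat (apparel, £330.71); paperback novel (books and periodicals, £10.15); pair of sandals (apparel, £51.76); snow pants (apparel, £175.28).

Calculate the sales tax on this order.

£45.08

Leather boots £128.53: apparel, under £175.00 → 0% → £0.00
Pair of dumbbells (15 lb) £60.69: sports equipment → 9.75% → £5.92
Allergy tablets £18.57: nonprescription drugs → 0% → £0.00
Travel guide £15.07: books and periodicals → 3.25% → £0.49
Orange juice (64 oz) £6.43: grocery items → 6% → £0.39
Winter coat £330.71: apparel, £175.00 or more → 7.5% → £24.80
Paperback novel £10.15: books and periodicals → 3.25% → £0.33
Pair of sandals £51.76: apparel, under £175.00 → 0% → £0.00
Snow pants £175.28: apparel, £175.00 or more → 7.5% → £13.15
Total tax = £5.92 + £0.49 + £0.39 + £24.80 + £0.33 + £13.15 = £45.08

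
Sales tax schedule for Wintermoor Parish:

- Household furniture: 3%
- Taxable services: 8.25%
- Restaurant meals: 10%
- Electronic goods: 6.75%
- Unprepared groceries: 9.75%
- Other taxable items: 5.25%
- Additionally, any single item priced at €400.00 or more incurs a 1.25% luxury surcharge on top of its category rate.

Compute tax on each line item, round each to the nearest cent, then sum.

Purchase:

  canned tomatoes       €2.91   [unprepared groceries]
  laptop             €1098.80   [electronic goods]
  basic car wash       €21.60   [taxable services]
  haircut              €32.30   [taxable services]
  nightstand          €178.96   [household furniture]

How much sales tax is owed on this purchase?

Canned tomatoes €2.91: unprepared groceries → 9.75% → €0.28
Laptop €1098.80: electronic goods → 6.75% + 1.25% surcharge = 8% → €87.90
Basic car wash €21.60: taxable services → 8.25% → €1.78
Haircut €32.30: taxable services → 8.25% → €2.66
Nightstand €178.96: household furniture → 3% → €5.37
Total tax = €0.28 + €87.90 + €1.78 + €2.66 + €5.37 = €97.99

€97.99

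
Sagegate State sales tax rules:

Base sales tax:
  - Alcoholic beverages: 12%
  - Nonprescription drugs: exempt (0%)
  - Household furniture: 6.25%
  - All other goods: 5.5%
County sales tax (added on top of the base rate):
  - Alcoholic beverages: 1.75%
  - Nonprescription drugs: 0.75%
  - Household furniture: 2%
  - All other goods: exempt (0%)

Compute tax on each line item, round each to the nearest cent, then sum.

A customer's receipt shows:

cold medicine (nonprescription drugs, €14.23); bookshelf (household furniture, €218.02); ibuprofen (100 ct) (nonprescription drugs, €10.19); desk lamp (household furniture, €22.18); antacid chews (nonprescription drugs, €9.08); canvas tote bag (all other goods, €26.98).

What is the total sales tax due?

€21.56

Cold medicine €14.23: nonprescription drugs → 0% + 0.75% county = 0.75% → €0.11
Bookshelf €218.02: household furniture → 6.25% + 2% county = 8.25% → €17.99
Ibuprofen (100 ct) €10.19: nonprescription drugs → 0% + 0.75% county = 0.75% → €0.08
Desk lamp €22.18: household furniture → 6.25% + 2% county = 8.25% → €1.83
Antacid chews €9.08: nonprescription drugs → 0% + 0.75% county = 0.75% → €0.07
Canvas tote bag €26.98: all other goods → 5.5% + 0% county = 5.5% → €1.48
Total tax = €0.11 + €17.99 + €0.08 + €1.83 + €0.07 + €1.48 = €21.56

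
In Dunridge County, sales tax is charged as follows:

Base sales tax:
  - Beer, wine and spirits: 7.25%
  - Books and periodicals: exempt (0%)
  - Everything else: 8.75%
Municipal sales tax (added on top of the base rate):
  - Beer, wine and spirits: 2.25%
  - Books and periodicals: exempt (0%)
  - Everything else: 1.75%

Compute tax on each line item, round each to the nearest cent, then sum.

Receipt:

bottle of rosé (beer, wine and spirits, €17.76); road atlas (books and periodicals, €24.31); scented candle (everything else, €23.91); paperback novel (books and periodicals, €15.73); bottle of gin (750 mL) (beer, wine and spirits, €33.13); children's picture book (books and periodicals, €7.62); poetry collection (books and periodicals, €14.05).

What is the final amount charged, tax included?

€143.86

Bottle of rosé €17.76: beer, wine and spirits → 7.25% + 2.25% municipal = 9.5% → €1.69
Road atlas €24.31: books and periodicals → 0% + 0% municipal = 0% → €0.00
Scented candle €23.91: everything else → 8.75% + 1.75% municipal = 10.5% → €2.51
Paperback novel €15.73: books and periodicals → 0% + 0% municipal = 0% → €0.00
Bottle of gin (750 mL) €33.13: beer, wine and spirits → 7.25% + 2.25% municipal = 9.5% → €3.15
Children's picture book €7.62: books and periodicals → 0% + 0% municipal = 0% → €0.00
Poetry collection €14.05: books and periodicals → 0% + 0% municipal = 0% → €0.00
Subtotal = €136.51; tax = €7.35; total due = €143.86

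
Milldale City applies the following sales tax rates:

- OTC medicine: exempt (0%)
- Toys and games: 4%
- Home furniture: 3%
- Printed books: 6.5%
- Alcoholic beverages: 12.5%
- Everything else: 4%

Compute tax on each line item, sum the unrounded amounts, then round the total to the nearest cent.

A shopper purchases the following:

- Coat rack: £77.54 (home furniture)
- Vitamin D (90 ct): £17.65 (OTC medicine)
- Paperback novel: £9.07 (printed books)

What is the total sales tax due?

Coat rack £77.54: home furniture → 3% → £2.3262
Vitamin D (90 ct) £17.65: OTC medicine → 0% → £0.00
Paperback novel £9.07: printed books → 6.5% → £0.58955
Unrounded tax sum = £2.91575 → £2.92

£2.92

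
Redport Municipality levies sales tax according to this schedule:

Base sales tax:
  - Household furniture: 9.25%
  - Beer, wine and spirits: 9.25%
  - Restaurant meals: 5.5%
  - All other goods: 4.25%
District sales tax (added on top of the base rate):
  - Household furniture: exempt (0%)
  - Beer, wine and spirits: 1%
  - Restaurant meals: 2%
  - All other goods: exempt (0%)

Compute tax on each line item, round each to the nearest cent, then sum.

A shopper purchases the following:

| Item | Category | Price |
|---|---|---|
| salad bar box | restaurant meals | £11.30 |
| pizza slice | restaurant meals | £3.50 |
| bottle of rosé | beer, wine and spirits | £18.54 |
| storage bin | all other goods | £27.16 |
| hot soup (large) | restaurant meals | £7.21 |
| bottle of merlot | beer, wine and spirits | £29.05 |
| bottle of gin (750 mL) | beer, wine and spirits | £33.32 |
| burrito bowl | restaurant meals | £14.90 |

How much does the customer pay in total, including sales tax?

£157.20

Salad bar box £11.30: restaurant meals → 5.5% + 2% district = 7.5% → £0.85
Pizza slice £3.50: restaurant meals → 5.5% + 2% district = 7.5% → £0.26
Bottle of rosé £18.54: beer, wine and spirits → 9.25% + 1% district = 10.25% → £1.90
Storage bin £27.16: all other goods → 4.25% + 0% district = 4.25% → £1.15
Hot soup (large) £7.21: restaurant meals → 5.5% + 2% district = 7.5% → £0.54
Bottle of merlot £29.05: beer, wine and spirits → 9.25% + 1% district = 10.25% → £2.98
Bottle of gin (750 mL) £33.32: beer, wine and spirits → 9.25% + 1% district = 10.25% → £3.42
Burrito bowl £14.90: restaurant meals → 5.5% + 2% district = 7.5% → £1.12
Subtotal = £144.98; tax = £12.22; total due = £157.20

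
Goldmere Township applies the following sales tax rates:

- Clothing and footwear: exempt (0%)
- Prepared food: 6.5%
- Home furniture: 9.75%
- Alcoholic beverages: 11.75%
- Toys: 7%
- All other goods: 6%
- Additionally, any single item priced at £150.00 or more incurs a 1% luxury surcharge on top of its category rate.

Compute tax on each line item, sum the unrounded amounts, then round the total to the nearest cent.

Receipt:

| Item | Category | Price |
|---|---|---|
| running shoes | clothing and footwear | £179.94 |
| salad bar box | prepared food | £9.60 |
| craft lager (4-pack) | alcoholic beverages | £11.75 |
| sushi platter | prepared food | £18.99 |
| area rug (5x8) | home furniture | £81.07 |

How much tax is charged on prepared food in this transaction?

£1.86

Salad bar box £9.60: prepared food → 6.5% → £0.624
Sushi platter £18.99: prepared food → 6.5% → £1.23435
Tax on prepared food: unrounded sum = £1.85835 → £1.86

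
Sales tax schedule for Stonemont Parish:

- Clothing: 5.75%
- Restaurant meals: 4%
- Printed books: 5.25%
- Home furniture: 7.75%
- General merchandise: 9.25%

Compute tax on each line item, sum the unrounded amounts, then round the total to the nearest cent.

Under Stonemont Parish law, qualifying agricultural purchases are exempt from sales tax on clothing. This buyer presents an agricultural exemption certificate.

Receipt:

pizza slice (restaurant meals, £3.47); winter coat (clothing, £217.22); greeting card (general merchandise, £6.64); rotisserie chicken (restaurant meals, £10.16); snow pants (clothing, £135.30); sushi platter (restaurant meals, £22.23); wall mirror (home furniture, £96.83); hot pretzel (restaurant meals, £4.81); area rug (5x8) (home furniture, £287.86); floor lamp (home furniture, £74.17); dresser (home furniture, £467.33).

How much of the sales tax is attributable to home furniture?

Wall mirror £96.83: home furniture → 7.75% → £7.504325
Area rug (5x8) £287.86: home furniture → 7.75% → £22.30915
Floor lamp £74.17: home furniture → 7.75% → £5.748175
Dresser £467.33: home furniture → 7.75% → £36.218075
Tax on home furniture: unrounded sum = £71.779725 → £71.78

£71.78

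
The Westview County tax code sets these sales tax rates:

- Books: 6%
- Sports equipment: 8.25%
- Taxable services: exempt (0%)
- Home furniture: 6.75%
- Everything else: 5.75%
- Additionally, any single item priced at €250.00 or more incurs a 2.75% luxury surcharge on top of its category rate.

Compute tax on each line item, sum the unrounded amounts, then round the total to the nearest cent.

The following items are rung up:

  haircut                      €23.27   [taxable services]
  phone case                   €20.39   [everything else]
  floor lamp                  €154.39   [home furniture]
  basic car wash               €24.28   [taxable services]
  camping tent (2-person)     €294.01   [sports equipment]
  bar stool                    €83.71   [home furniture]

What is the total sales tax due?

€49.59

Haircut €23.27: taxable services → 0% → €0.00
Phone case €20.39: everything else → 5.75% → €1.172425
Floor lamp €154.39: home furniture → 6.75% → €10.421325
Basic car wash €24.28: taxable services → 0% → €0.00
Camping tent (2-person) €294.01: sports equipment → 8.25% + 2.75% surcharge = 11% → €32.3411
Bar stool €83.71: home furniture → 6.75% → €5.650425
Unrounded tax sum = €49.585275 → €49.59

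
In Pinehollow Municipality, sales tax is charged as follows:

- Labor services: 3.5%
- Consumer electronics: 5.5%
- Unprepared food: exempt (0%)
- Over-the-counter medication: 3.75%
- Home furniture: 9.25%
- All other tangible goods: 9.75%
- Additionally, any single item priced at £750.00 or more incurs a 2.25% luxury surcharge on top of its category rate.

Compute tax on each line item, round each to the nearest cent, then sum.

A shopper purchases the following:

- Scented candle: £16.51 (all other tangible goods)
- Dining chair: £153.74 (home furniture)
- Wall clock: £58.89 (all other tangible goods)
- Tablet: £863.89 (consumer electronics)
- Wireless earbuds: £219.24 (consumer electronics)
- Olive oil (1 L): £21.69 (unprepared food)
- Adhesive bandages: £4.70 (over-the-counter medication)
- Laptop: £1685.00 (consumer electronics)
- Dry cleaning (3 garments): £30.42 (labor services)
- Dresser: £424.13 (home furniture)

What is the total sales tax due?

£271.64

Scented candle £16.51: all other tangible goods → 9.75% → £1.61
Dining chair £153.74: home furniture → 9.25% → £14.22
Wall clock £58.89: all other tangible goods → 9.75% → £5.74
Tablet £863.89: consumer electronics → 5.5% + 2.25% surcharge = 7.75% → £66.95
Wireless earbuds £219.24: consumer electronics → 5.5% → £12.06
Olive oil (1 L) £21.69: unprepared food → 0% → £0.00
Adhesive bandages £4.70: over-the-counter medication → 3.75% → £0.18
Laptop £1685.00: consumer electronics → 5.5% + 2.25% surcharge = 7.75% → £130.59
Dry cleaning (3 garments) £30.42: labor services → 3.5% → £1.06
Dresser £424.13: home furniture → 9.25% → £39.23
Total tax = £1.61 + £14.22 + £5.74 + £66.95 + £12.06 + £0.18 + £130.59 + £1.06 + £39.23 = £271.64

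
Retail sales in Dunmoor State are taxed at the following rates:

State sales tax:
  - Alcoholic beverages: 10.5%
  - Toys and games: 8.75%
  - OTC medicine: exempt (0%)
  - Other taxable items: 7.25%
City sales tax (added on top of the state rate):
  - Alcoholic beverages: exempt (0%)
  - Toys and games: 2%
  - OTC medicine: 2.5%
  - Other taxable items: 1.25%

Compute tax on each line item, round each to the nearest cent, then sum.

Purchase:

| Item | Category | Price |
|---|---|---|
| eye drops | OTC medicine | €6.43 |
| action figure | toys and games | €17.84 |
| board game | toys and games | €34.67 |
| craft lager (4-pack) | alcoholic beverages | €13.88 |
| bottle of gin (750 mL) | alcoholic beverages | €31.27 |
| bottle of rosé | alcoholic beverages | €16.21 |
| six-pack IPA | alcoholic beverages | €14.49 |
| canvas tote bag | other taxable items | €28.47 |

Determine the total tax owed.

€16.19

Eye drops €6.43: OTC medicine → 0% + 2.5% city = 2.5% → €0.16
Action figure €17.84: toys and games → 8.75% + 2% city = 10.75% → €1.92
Board game €34.67: toys and games → 8.75% + 2% city = 10.75% → €3.73
Craft lager (4-pack) €13.88: alcoholic beverages → 10.5% + 0% city = 10.5% → €1.46
Bottle of gin (750 mL) €31.27: alcoholic beverages → 10.5% + 0% city = 10.5% → €3.28
Bottle of rosé €16.21: alcoholic beverages → 10.5% + 0% city = 10.5% → €1.70
Six-pack IPA €14.49: alcoholic beverages → 10.5% + 0% city = 10.5% → €1.52
Canvas tote bag €28.47: other taxable items → 7.25% + 1.25% city = 8.5% → €2.42
Total tax = €0.16 + €1.92 + €3.73 + €1.46 + €3.28 + €1.70 + €1.52 + €2.42 = €16.19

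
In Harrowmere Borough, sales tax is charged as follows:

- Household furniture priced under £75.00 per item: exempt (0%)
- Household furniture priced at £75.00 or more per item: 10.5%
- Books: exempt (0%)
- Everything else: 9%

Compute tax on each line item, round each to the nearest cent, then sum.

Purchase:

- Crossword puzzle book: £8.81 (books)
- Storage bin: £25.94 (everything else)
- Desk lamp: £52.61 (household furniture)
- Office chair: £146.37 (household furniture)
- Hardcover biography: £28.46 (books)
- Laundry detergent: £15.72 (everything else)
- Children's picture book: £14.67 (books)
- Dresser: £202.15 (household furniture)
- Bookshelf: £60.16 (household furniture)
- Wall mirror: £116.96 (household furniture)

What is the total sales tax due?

Crossword puzzle book £8.81: books → 0% → £0.00
Storage bin £25.94: everything else → 9% → £2.33
Desk lamp £52.61: household furniture, under £75.00 → 0% → £0.00
Office chair £146.37: household furniture, £75.00 or more → 10.5% → £15.37
Hardcover biography £28.46: books → 0% → £0.00
Laundry detergent £15.72: everything else → 9% → £1.41
Children's picture book £14.67: books → 0% → £0.00
Dresser £202.15: household furniture, £75.00 or more → 10.5% → £21.23
Bookshelf £60.16: household furniture, under £75.00 → 0% → £0.00
Wall mirror £116.96: household furniture, £75.00 or more → 10.5% → £12.28
Total tax = £2.33 + £15.37 + £1.41 + £21.23 + £12.28 = £52.62

£52.62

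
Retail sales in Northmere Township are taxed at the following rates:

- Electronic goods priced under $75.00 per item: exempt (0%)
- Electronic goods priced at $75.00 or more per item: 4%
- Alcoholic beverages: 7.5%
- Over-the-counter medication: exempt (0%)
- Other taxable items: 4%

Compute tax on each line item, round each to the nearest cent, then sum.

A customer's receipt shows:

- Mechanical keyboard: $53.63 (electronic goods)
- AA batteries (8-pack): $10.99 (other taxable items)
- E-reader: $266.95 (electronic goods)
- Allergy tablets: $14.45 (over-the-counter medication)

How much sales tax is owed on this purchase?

Mechanical keyboard $53.63: electronic goods, under $75.00 → 0% → $0.00
AA batteries (8-pack) $10.99: other taxable items → 4% → $0.44
E-reader $266.95: electronic goods, $75.00 or more → 4% → $10.68
Allergy tablets $14.45: over-the-counter medication → 0% → $0.00
Total tax = $0.44 + $10.68 = $11.12

$11.12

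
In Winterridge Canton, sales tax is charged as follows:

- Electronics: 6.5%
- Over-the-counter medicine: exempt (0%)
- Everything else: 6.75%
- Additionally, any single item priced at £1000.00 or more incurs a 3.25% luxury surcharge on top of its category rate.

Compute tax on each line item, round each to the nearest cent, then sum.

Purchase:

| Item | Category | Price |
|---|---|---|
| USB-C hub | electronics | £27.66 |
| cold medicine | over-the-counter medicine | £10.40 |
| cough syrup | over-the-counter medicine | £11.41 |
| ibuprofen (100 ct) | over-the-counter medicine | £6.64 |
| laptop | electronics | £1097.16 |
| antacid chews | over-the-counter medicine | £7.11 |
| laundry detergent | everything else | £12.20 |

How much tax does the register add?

USB-C hub £27.66: electronics → 6.5% → £1.80
Cold medicine £10.40: over-the-counter medicine → 0% → £0.00
Cough syrup £11.41: over-the-counter medicine → 0% → £0.00
Ibuprofen (100 ct) £6.64: over-the-counter medicine → 0% → £0.00
Laptop £1097.16: electronics → 6.5% + 3.25% surcharge = 9.75% → £106.97
Antacid chews £7.11: over-the-counter medicine → 0% → £0.00
Laundry detergent £12.20: everything else → 6.75% → £0.82
Total tax = £1.80 + £106.97 + £0.82 = £109.59

£109.59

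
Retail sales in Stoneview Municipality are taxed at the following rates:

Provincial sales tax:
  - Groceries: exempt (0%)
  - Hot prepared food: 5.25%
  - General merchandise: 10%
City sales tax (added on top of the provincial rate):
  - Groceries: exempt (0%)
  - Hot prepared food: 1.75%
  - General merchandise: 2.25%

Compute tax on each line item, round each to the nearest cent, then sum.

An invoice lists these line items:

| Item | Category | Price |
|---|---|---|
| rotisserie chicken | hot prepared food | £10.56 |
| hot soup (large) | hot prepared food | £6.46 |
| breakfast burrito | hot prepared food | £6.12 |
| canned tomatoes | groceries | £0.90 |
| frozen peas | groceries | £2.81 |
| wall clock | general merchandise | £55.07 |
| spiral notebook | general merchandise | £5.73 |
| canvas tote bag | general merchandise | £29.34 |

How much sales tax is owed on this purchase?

Rotisserie chicken £10.56: hot prepared food → 5.25% + 1.75% city = 7% → £0.74
Hot soup (large) £6.46: hot prepared food → 5.25% + 1.75% city = 7% → £0.45
Breakfast burrito £6.12: hot prepared food → 5.25% + 1.75% city = 7% → £0.43
Canned tomatoes £0.90: groceries → 0% + 0% city = 0% → £0.00
Frozen peas £2.81: groceries → 0% + 0% city = 0% → £0.00
Wall clock £55.07: general merchandise → 10% + 2.25% city = 12.25% → £6.75
Spiral notebook £5.73: general merchandise → 10% + 2.25% city = 12.25% → £0.70
Canvas tote bag £29.34: general merchandise → 10% + 2.25% city = 12.25% → £3.59
Total tax = £0.74 + £0.45 + £0.43 + £6.75 + £0.70 + £3.59 = £12.66

£12.66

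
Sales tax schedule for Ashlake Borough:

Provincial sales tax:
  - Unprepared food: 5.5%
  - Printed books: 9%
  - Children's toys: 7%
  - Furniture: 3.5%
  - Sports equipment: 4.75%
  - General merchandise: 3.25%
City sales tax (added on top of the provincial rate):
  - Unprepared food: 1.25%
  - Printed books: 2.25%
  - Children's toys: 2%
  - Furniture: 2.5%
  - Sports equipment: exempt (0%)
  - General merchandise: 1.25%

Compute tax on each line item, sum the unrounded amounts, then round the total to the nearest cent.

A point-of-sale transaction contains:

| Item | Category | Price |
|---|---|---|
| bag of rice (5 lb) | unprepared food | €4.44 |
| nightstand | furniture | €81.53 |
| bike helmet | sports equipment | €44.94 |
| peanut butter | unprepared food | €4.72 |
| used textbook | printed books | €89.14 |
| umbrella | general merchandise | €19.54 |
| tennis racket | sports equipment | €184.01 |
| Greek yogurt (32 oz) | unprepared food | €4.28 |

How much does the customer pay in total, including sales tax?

Bag of rice (5 lb) €4.44: unprepared food → 5.5% + 1.25% city = 6.75% → €0.2997
Nightstand €81.53: furniture → 3.5% + 2.5% city = 6% → €4.8918
Bike helmet €44.94: sports equipment → 4.75% + 0% city = 4.75% → €2.13465
Peanut butter €4.72: unprepared food → 5.5% + 1.25% city = 6.75% → €0.3186
Used textbook €89.14: printed books → 9% + 2.25% city = 11.25% → €10.02825
Umbrella €19.54: general merchandise → 3.25% + 1.25% city = 4.5% → €0.8793
Tennis racket €184.01: sports equipment → 4.75% + 0% city = 4.75% → €8.740475
Greek yogurt (32 oz) €4.28: unprepared food → 5.5% + 1.25% city = 6.75% → €0.2889
Subtotal = €432.60; unrounded tax = €27.581675 → €27.58; total due = €460.18

€460.18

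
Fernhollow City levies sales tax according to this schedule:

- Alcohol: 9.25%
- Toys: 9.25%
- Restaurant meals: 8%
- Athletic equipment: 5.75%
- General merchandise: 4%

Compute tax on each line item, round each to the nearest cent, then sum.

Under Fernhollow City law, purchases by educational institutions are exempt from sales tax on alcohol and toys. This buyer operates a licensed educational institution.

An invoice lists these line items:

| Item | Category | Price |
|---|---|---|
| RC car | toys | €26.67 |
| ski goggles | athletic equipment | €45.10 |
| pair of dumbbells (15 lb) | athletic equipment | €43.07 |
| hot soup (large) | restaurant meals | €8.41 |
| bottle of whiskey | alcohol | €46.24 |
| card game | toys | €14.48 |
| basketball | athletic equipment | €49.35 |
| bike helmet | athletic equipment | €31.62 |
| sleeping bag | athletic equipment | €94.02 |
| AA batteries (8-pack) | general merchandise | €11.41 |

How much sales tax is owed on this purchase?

€16.27

RC car €26.67: toys, buyer-exempt → 0% → €0.00
Ski goggles €45.10: athletic equipment → 5.75% → €2.59
Pair of dumbbells (15 lb) €43.07: athletic equipment → 5.75% → €2.48
Hot soup (large) €8.41: restaurant meals → 8% → €0.67
Bottle of whiskey €46.24: alcohol, buyer-exempt → 0% → €0.00
Card game €14.48: toys, buyer-exempt → 0% → €0.00
Basketball €49.35: athletic equipment → 5.75% → €2.84
Bike helmet €31.62: athletic equipment → 5.75% → €1.82
Sleeping bag €94.02: athletic equipment → 5.75% → €5.41
AA batteries (8-pack) €11.41: general merchandise → 4% → €0.46
Total tax = €2.59 + €2.48 + €0.67 + €2.84 + €1.82 + €5.41 + €0.46 = €16.27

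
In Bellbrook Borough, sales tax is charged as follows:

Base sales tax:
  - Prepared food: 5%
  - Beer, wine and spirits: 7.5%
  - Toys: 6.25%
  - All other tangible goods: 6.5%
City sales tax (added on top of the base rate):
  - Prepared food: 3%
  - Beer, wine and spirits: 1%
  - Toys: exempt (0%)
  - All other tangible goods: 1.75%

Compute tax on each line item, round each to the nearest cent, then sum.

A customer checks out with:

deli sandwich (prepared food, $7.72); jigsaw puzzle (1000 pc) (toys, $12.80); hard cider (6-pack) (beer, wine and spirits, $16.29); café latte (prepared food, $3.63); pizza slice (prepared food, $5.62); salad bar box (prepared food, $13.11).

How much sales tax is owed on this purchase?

$4.59

Deli sandwich $7.72: prepared food → 5% + 3% city = 8% → $0.62
Jigsaw puzzle (1000 pc) $12.80: toys → 6.25% + 0% city = 6.25% → $0.80
Hard cider (6-pack) $16.29: beer, wine and spirits → 7.5% + 1% city = 8.5% → $1.38
Café latte $3.63: prepared food → 5% + 3% city = 8% → $0.29
Pizza slice $5.62: prepared food → 5% + 3% city = 8% → $0.45
Salad bar box $13.11: prepared food → 5% + 3% city = 8% → $1.05
Total tax = $0.62 + $0.80 + $1.38 + $0.29 + $0.45 + $1.05 = $4.59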